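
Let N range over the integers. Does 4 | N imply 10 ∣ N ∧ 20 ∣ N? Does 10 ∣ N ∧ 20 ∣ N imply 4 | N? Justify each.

Not equivalent: only (⇐) holds.

(⟹) This fails: take N = 4. Certainly 4 ∣ 4, but 10 ∤ 4.

(⟸) Suppose 10 ∣ N and 20 ∣ N. Any common multiple of 10 and 20 is a multiple of their lcm; here lcm(10, 20) = 10·20/gcd(10, 20) = 200/10 = 20, so 20 ∣ N. Since 4 ∣ 20, it follows that 4 ∣ N.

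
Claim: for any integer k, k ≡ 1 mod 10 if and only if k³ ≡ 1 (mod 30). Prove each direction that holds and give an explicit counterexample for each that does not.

The forward direction fails; the converse holds.

Forward direction. This fails: take k = 11. Then 11 ≡ 1 (mod 10), but 11³ = 1331 ≡ 11 (mod 30), not 1.

Converse. The residues r modulo 30 with r³ ≡ 1 (mod 30) are exactly {1}, and each is ≡ 1 (mod 10).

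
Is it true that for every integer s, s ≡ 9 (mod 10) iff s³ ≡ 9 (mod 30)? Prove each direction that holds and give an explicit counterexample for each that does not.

(⟹) This fails: take s = 19. Then 19 ≡ 9 (mod 10), but 19³ = 6859 ≡ 19 (mod 30), not 9.

(⟸) Conversely, the residues r modulo 30 with r³ ≡ 9 (mod 30) are exactly {9}, and each is ≡ 9 (mod 10).

The forward direction fails; the converse holds.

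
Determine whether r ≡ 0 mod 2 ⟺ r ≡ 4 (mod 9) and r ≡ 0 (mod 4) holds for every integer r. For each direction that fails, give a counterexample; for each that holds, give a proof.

Only the converse holds.

(→) This fails: r = 0 gives 0 ≡ 0 (mod 2) but 0 ≡ 0 (mod 9), so the conjunction on the right does not hold.

(←) Conversely, if r ≡ 4 (mod 9) and r ≡ 0 (mod 4), then by the Chinese remainder theorem r ≡ 4 (mod 36). Since 4 ≡ 0 (mod 2) and 2 ∣ 36, we get r ≡ 0 (mod 2).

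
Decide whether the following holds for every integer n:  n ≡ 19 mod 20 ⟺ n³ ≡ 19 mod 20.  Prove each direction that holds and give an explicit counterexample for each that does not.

Both directions hold.

(⇒) Suppose n ≡ 19 mod 20. Write n = 20j + 19. Then (20j + 19)³ = 8000j³ + 22800j² + 21660j + 6859 = 20(400j³ + 1140j² + 1083j + 342) + 19, so n³ ≡ 19 (mod 20).

(⇐) Conversely, suppose n³ ≡ 19 (mod 20). The only residue r in {0, …, 19} with r³ ≡ 19 (mod 20) is r = 19, so n ≡ 19 (mod 20).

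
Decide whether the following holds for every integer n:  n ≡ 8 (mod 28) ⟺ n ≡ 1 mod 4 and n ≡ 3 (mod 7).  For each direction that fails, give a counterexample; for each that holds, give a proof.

Neither implication holds.

(→) This fails: n = 8 gives 8 ≡ 8 (mod 28) but 8 ≡ 0 (mod 4), so the conjunction on the right does not hold.

(←) This fails: n = 17 satisfies both congruences on the right (17 ≡ 1 mod 4 and 17 ≡ 3 mod 7) yet 17 ≡ 17 (mod 28), not 8.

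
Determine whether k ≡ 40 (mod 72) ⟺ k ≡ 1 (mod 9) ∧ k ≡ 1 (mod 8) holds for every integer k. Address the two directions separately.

Neither direction holds.

(⇒) This fails: k = 40 gives 40 ≡ 40 (mod 72) but 40 ≡ 4 (mod 9), so the conjunction on the right does not hold.

(⇐) This fails: k = 1 satisfies both congruences on the right (1 ≡ 1 mod 9 and 1 ≡ 1 mod 8) yet 1 ≡ 1 (mod 72), not 40.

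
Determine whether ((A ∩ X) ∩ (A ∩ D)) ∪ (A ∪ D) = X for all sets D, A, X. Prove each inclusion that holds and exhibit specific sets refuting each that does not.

(⟹) This inclusion fails. Take D = {1}, A = ∅, X = ∅; then 1 ∈ ((A ∩ X) ∩ (A ∩ D)) ∪ (A ∪ D) but 1 ∉ X.

(⟸) This inclusion fails. Take D = ∅, A = ∅, X = {1}; then 1 ∈ X but 1 ∉ ((A ∩ X) ∩ (A ∩ D)) ∪ (A ∪ D).

(⊆) fails and (⊇) fails.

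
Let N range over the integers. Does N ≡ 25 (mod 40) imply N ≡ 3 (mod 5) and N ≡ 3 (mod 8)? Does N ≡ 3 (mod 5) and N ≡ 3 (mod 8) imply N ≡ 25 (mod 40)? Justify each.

[⇒] This fails: N = 25 gives 25 ≡ 25 (mod 40) but 25 ≡ 0 (mod 5), so the conjunction on the right does not hold.

[⇐] This fails: N = 3 satisfies both congruences on the right (3 ≡ 3 mod 5 and 3 ≡ 3 mod 8) yet 3 ≡ 3 (mod 40), not 25.

(⇒) fails and (⇐) fails.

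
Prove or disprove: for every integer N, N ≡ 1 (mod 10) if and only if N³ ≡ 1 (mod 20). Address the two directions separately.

The forward direction fails; the converse holds.

(→) This fails: take N = 11. Then 11 ≡ 1 (mod 10), but 11³ = 1331 ≡ 11 (mod 20), not 1.

(←) Conversely, the residues r modulo 20 with r³ ≡ 1 (mod 20) are exactly {1}, and each is ≡ 1 (mod 10).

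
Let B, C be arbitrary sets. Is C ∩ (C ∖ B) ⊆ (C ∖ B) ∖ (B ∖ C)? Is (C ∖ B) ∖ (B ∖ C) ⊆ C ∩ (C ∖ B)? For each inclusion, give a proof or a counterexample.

Both inclusions hold.

(⊆) Let x ∈ C ∩ (C ∖ B). Then x ∈ C and x ∉ B, from which x ∈ (C ∖ B) ∖ (B ∖ C).

(⊇) Let x ∈ (C ∖ B) ∖ (B ∖ C). Then x ∈ C and x ∉ B, from which x ∈ C ∩ (C ∖ B).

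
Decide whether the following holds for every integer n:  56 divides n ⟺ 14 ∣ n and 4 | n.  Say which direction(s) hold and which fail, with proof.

Only the forward implication holds.

(⟸) This fails: take n = 28. Both 14 ∣ 28 and 4 ∣ 28, yet 28 is not a multiple of 56 (since 28 = 0·56 + 28), so 56 ∤ 28.

(⟹) If 56 ∣ n, write n = 56q. Since 56 = 4·14, n = 14·(4q), so 14 ∣ n; and since 56 = 14·4, n = 4·(14q), so 4 ∣ n.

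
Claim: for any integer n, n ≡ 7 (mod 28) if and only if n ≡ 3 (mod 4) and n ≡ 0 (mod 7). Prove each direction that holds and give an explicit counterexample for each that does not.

(←) If n ≡ 3 (mod 4) and n ≡ 0 (mod 7), then by the Chinese remainder theorem n ≡ 7 (mod 28). This is exactly n ≡ 7 (mod 28).

(→) Suppose n ≡ 7 (mod 28); write n = 28j + 7. Since 4 ∣ 28, reducing mod 4 gives n ≡ 7 ≡ 3 (mod 4); since 7 ∣ 28, reducing mod 7 gives n ≡ 7 ≡ 0 (mod 7).

Both directions hold; the statement is true.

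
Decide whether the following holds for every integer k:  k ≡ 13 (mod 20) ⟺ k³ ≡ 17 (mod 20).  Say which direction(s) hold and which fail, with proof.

Both implications hold.

[⇐] Suppose k³ ≡ 17 (mod 20). The only residue r in {0, …, 19} with r³ ≡ 17 (mod 20) is r = 13, so k ≡ 13 (mod 20).

[⇒] Suppose k ≡ 13 (mod 20). Write k = 20j + 13. Then (20j + 13)³ = 8000j³ + 15600j² + 10140j + 2197 = 20(400j³ + 780j² + 507j + 109) + 17, so k³ ≡ 17 (mod 20).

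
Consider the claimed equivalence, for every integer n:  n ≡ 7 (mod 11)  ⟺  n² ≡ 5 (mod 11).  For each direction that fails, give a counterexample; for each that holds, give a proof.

(⟹) Suppose n ≡ 7 (mod 11). Write n = 11j + 7. Then (11j + 7)² = 121j² + 154j + 49 = 11(11j² + 14j + 4) + 5, so n² ≡ 5 (mod 11).

(⟸) This fails: take n = 4. Then 4² = 16 ≡ 5 (mod 11), yet 4 ≡ 4 (mod 11), not 7.

The forward direction holds; the converse fails.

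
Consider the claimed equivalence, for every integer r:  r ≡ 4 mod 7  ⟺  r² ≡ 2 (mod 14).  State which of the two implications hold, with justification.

(⇒) fails and (⇐) fails.

[⇒] This fails: take r = 11. Then 11 ≡ 4 (mod 7), but 11² = 121 ≡ 9 (mod 14), not 2.

[⇐] This fails: take r = 10. Then 10² = 100 ≡ 2 (mod 14), yet 10 ≡ 3 (mod 7), not 4.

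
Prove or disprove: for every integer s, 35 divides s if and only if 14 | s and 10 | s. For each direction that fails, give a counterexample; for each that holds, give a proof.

Forward direction. This fails: take s = 35. Certainly 35 ∣ 35, but 14 ∤ 35.

Converse. Suppose 14 ∣ s and 10 ∣ s. Any common multiple of 14 and 10 is a multiple of their lcm; here lcm(14, 10) = 14·10/gcd(14, 10) = 140/2 = 70, so 70 ∣ s. Since 35 ∣ 70, it follows that 35 ∣ s.

Only the converse holds.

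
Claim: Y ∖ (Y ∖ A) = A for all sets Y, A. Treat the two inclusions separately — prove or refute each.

The sets are not equal: only the forward inclusion holds.

Forward inclusion. Let x ∈ Y ∖ (Y ∖ A). Then x ∈ Y ∩ A, from which x ∈ A.

Reverse inclusion. This inclusion fails. Take Y = ∅, A = {1}; then 1 ∈ A but 1 ∉ Y ∖ (Y ∖ A).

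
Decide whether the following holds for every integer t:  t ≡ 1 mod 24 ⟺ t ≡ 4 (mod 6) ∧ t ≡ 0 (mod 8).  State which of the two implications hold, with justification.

Neither implication holds.

(⇒) This fails: t = 1 gives 1 ≡ 1 (mod 24) but 1 ≡ 1 (mod 6), so the conjunction on the right does not hold.

(⇐) This fails: t = 16 satisfies both congruences on the right (16 ≡ 4 mod 6 and 16 ≡ 0 mod 8) yet 16 ≡ 16 (mod 24), not 1.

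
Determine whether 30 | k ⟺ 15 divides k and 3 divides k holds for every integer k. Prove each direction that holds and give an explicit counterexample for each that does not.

(⟹) If 30 ∣ k, write k = 30q. Since 30 = 2·15, k = 15·(2q), so 15 ∣ k; and since 30 = 10·3, k = 3·(10q), so 3 ∣ k.

(⟸) This fails: take k = 15. Both 15 ∣ 15 and 3 ∣ 15, yet 15 is not a multiple of 30 (since 15 = 0·30 + 15), so 30 ∤ 15.

Only the forward implication holds.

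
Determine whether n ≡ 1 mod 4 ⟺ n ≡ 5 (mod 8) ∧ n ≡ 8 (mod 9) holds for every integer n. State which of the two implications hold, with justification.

The forward direction fails; the converse holds.

(→) This fails: n = 1 gives 1 ≡ 1 (mod 4) but 1 ≡ 1 (mod 8), so the conjunction on the right does not hold.

(←) Conversely, if n ≡ 5 (mod 8) and n ≡ 8 (mod 9), then by the Chinese remainder theorem n ≡ 53 (mod 72). Since 53 ≡ 1 (mod 4) and 4 ∣ 72, we get n ≡ 1 (mod 4).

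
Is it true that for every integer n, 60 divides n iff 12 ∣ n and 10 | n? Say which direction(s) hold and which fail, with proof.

[⇒] If 60 ∣ n, write n = 60q. Since 60 = 5·12, n = 12·(5q), so 12 ∣ n; and since 60 = 6·10, n = 10·(6q), so 10 ∣ n.

[⇐] Suppose 12 ∣ n and 10 ∣ n. Any common multiple of 12 and 10 is a multiple of their lcm; here lcm(12, 10) = 12·10/gcd(12, 10) = 120/2 = 60, so 60 ∣ n.

Both directions hold.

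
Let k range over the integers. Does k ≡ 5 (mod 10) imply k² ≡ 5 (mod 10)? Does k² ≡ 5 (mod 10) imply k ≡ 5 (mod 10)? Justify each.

Forward direction. Suppose k ≡ 5 (mod 10). Write k = 10j + 5. Then (10j + 5)² = 100j² + 100j + 25 = 10(10j² + 10j + 2) + 5, so k² ≡ 5 (mod 10).

Converse. Suppose k² ≡ 5 (mod 10). The only residue r in {0, …, 9} with r² ≡ 5 (mod 10) is r = 5, so k ≡ 5 (mod 10).

Equivalent; both directions hold.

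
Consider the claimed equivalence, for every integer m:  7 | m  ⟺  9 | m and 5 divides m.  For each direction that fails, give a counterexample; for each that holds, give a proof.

(⇒) fails and (⇐) fails.

[⇒] This fails: take m = 7. Certainly 7 ∣ 7, but 9 ∤ 7.

[⇐] This fails: take m = 45. Both 9 ∣ 45 and 5 ∣ 45, yet 45 is not a multiple of 7 (since 45 = 6·7 + 3), so 7 ∤ 45.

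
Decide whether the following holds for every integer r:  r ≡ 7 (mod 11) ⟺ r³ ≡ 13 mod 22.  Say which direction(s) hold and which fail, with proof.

The forward direction fails; the converse holds.

(⟹) This fails: take r = 18. Then 18 ≡ 7 (mod 11), but 18³ = 5832 ≡ 2 (mod 22), not 13.

(⟸) Conversely, the residues r modulo 22 with r³ ≡ 13 (mod 22) are exactly {7}, and each is ≡ 7 (mod 11).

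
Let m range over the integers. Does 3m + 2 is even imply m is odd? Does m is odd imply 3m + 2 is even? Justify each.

[⇒] This fails: m = 4 gives 3m + 2 = 14, which is even, but 4 is even, not odd.

[⇐] This also fails: m = 7 is odd, but 3m + 2 = 23 is odd, not even.

Neither implication holds.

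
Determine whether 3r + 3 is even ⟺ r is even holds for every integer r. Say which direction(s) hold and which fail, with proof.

Both directions fail.

(→) This fails: r = 7 gives 3r + 3 = 24, which is even, but 7 is odd, not even.

(←) This also fails: r = 4 is even, but 3r + 3 = 15 is odd, not even.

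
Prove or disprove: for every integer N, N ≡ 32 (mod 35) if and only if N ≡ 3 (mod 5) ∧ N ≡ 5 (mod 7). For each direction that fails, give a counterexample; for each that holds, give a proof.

Both directions fail.

(→) This fails: N = 32 gives 32 ≡ 32 (mod 35) but 32 ≡ 2 (mod 5), so the conjunction on the right does not hold.

(←) This fails: N = 33 satisfies both congruences on the right (33 ≡ 3 mod 5 and 33 ≡ 5 mod 7) yet 33 ≡ 33 (mod 35), not 32.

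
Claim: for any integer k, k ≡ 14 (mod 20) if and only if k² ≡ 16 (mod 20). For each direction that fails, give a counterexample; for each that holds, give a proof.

Only the forward direction holds.

Forward direction. Suppose k ≡ 14 (mod 20). Write k = 20j + 14. Then (20j + 14)² = 400j² + 560j + 196 = 20(20j² + 28j + 9) + 16, so k² ≡ 16 (mod 20).

Converse. This fails: take k = 4. Then 4² = 16 ≡ 16 (mod 20), yet 4 ≡ 4 (mod 20), not 14.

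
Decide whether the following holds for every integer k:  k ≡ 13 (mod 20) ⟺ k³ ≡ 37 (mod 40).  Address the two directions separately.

(⇒) This fails: take k = 33. Then 33 ≡ 13 (mod 20), but 33³ = 35937 ≡ 17 (mod 40), not 37.

(⇐) Conversely, the residues r modulo 40 with r³ ≡ 37 (mod 40) are exactly {13}, and each is ≡ 13 (mod 20).

Not equivalent: only (⇐) holds.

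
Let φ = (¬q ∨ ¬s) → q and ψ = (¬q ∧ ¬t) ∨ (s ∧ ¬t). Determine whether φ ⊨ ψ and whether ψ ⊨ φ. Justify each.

(→) This fails. Under t = F, q = T, s = F, the left side is true but the right side is false.

(←) This fails. Under t = F, q = F, s = F, the left side is false but the right side is true.

Neither direction holds.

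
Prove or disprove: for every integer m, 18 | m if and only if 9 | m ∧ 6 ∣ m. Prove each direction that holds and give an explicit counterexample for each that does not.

Equivalent; both directions hold.

(→) If 18 ∣ m, write m = 18q. Since 18 = 2·9, m = 9·(2q), so 9 ∣ m; and since 18 = 3·6, m = 6·(3q), so 6 ∣ m.

(←) Suppose 9 ∣ m and 6 ∣ m. Any common multiple of 9 and 6 is a multiple of their lcm; here lcm(9, 6) = 9·6/gcd(9, 6) = 54/3 = 18, so 18 ∣ m.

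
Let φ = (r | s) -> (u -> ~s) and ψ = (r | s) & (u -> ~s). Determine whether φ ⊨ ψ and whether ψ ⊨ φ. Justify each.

(⟹) This fails. Under r = F, s = F, u = F, the left side is true but the right side is false.

(⟸) Assume the antecedent. If s is true, the antecedent forces (r = F, s = T, u = F) or (r = T, s = T, u = F), and (r | s) -> (u -> ~s) holds there. If s is false, (r | s) -> (u -> ~s) reduces to true regardless of the other variables. Either way (r | s) -> (u -> ~s) holds.

Only the reverse direction holds.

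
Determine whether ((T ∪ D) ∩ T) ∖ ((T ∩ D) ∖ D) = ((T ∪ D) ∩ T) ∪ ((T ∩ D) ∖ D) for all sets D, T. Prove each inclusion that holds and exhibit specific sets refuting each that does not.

(⟹) Let x ∈ ((T ∪ D) ∩ T) ∖ ((T ∩ D) ∖ D). Then either x ∈ T and x ∉ D; or x ∈ D ∩ T. In each case x ∈ ((T ∪ D) ∩ T) ∪ ((T ∩ D) ∖ D), so ((T ∪ D) ∩ T) ∖ ((T ∩ D) ∖ D) ⊆ ((T ∪ D) ∩ T) ∪ ((T ∩ D) ∖ D).

(⟸) Let x ∈ ((T ∪ D) ∩ T) ∪ ((T ∩ D) ∖ D). Then either x ∈ T and x ∉ D; or x ∈ D ∩ T. In each case x ∈ ((T ∪ D) ∩ T) ∖ ((T ∩ D) ∖ D), so ((T ∪ D) ∩ T) ∪ ((T ∩ D) ∖ D) ⊆ ((T ∪ D) ∩ T) ∖ ((T ∩ D) ∖ D).

Both inclusions hold.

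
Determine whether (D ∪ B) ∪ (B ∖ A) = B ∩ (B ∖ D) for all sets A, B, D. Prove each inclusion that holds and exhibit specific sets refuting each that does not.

Only the reverse inclusion holds.

Forward inclusion. This inclusion fails. Take A = ∅, B = ∅, D = {1}; then 1 ∈ (D ∪ B) ∪ (B ∖ A) but 1 ∉ B ∩ (B ∖ D).

Reverse inclusion. Let x ∈ B ∩ (B ∖ D). Then either x ∈ B and x ∉ A, D; or x ∈ A ∩ B and x ∉ D. In each case x ∈ (D ∪ B) ∪ (B ∖ A), so B ∩ (B ∖ D) ⊆ (D ∪ B) ∪ (B ∖ A).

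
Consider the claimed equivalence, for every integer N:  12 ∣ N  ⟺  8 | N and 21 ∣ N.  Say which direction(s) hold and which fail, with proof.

(⇐) Suppose 8 ∣ N and 21 ∣ N. Any common multiple of 8 and 21 is a multiple of their lcm; here gcd(8, 21) = 1, so lcm(8, 21) = 8·21 = 168, so 168 ∣ N. Since 12 ∣ 168, it follows that 12 ∣ N.

(⇒) This fails: take N = 12. Certainly 12 ∣ 12, but 8 ∤ 12.

Not equivalent: only (⇐) holds.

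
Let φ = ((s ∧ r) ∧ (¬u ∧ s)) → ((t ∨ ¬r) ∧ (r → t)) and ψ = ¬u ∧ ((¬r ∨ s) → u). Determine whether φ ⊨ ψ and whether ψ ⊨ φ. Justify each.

(⟹) This fails. Under u = F, t = F, s = F, r = F, the left side is true but the right side is false.

(⟸) Assume the antecedent. If u is true, the antecedent cannot hold. If u is false, the antecedent forces (u = F, t = F, s = F, r = T) or (u = F, t = T, s = F, r = T), and the consequent holds there. Either way the consequent holds.

(⇒) fails; (⇐) holds.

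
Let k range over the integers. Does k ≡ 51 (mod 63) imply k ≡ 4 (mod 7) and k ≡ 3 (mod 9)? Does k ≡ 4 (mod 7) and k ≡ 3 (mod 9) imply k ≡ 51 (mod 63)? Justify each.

Neither direction holds.

(→) This fails: k = 51 gives 51 ≡ 51 (mod 63) but 51 ≡ 2 (mod 7), so the conjunction on the right does not hold.

(←) This fails: k = 39 satisfies both congruences on the right (39 ≡ 4 mod 7 and 39 ≡ 3 mod 9) yet 39 ≡ 39 (mod 63), not 51.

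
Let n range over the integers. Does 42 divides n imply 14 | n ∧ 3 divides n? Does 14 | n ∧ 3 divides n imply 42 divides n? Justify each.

(→) If 42 ∣ n, write n = 42q. Since 42 = 3·14, n = 14·(3q), so 14 ∣ n; and since 42 = 14·3, n = 3·(14q), so 3 ∣ n.

(←) Suppose 14 ∣ n and 3 ∣ n. Any common multiple of 14 and 3 is a multiple of their lcm; here gcd(14, 3) = 1, so lcm(14, 3) = 14·3 = 42, so 42 ∣ n.

Both implications hold.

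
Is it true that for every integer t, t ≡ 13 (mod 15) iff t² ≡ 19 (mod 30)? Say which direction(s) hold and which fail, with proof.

Forward direction. This fails: take t = 28. Then 28 ≡ 13 (mod 15), but 28² = 784 ≡ 4 (mod 30), not 19.

Converse. This fails: take t = 7. Then 7² = 49 ≡ 19 (mod 30), yet 7 ≡ 7 (mod 15), not 13.

Neither direction holds.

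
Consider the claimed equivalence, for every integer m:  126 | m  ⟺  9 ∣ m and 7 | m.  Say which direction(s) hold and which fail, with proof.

(⟸) This fails: take m = 63. Both 9 ∣ 63 and 7 ∣ 63, yet 63 is not a multiple of 126 (since 63 = 0·126 + 63), so 126 ∤ 63.

(⟹) If 126 ∣ m, write m = 126q. Since 126 = 14·9, m = 9·(14q), so 9 ∣ m; and since 126 = 18·7, m = 7·(18q), so 7 ∣ m.

(⇒) holds; (⇐) fails.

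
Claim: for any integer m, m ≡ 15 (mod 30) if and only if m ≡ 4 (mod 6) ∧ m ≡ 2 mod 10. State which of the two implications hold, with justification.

(→) This fails: m = 15 gives 15 ≡ 15 (mod 30) but 15 ≡ 3 (mod 6), so the conjunction on the right does not hold.

(←) This fails: m = 22 satisfies both congruences on the right (22 ≡ 4 mod 6 and 22 ≡ 2 mod 10) yet 22 ≡ 22 (mod 30), not 15.

(⇒) fails and (⇐) fails.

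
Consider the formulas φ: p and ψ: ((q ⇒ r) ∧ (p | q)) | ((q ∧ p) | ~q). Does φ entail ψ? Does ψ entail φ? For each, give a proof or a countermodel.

Not equivalent: only (⇒) holds.

(⇒) Assume the antecedent. If r is true, the consequent reduces to true regardless of the other variables. If r is false, the antecedent forces (r = F, q = F, p = T) or (r = F, q = T, p = T), and the consequent holds there. Either way the consequent holds.

(⇐) This fails. Under r = F, q = F, p = F, the left side is false but the right side is true.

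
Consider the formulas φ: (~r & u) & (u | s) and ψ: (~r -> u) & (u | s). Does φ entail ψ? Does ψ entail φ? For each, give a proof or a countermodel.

(⟸) This fails. Under r = T, s = T, u = F, the left side is false but the right side is true.

(⟹) Assume the antecedent. If r is true, the antecedent cannot hold. If r is false, the antecedent forces (r = F, s = F, u = T) or (r = F, s = T, u = T), and (~r -> u) & (u | s) holds there. Either way (~r -> u) & (u | s) holds.

The forward direction holds; the converse fails.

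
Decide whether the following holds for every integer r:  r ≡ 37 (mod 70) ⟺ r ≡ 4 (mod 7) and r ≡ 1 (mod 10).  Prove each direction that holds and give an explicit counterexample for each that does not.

Forward direction. This fails: r = 37 gives 37 ≡ 37 (mod 70) but 37 ≡ 2 (mod 7), so the conjunction on the right does not hold.

Converse. This fails: r = 11 satisfies both congruences on the right (11 ≡ 4 mod 7 and 11 ≡ 1 mod 10) yet 11 ≡ 11 (mod 70), not 37.

Neither direction holds.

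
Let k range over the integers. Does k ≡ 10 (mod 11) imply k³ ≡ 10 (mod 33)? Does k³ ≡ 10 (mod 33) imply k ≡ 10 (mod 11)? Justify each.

(⇐) The residues r modulo 33 with r³ ≡ 10 (mod 33) are exactly {10}, and each is ≡ 10 (mod 11).

(⇒) This fails: take k = 21. Then 21 ≡ 10 (mod 11), but 21³ = 9261 ≡ 21 (mod 33), not 10.

(⇒) fails; (⇐) holds.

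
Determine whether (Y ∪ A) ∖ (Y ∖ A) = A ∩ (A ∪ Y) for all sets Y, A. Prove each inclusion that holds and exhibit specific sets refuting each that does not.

Both inclusions hold.

Forward inclusion. Let x ∈ (Y ∪ A) ∖ (Y ∖ A). Then either x ∈ A and x ∉ Y; or x ∈ Y ∩ A. In each case x ∈ A ∩ (A ∪ Y), so (Y ∪ A) ∖ (Y ∖ A) ⊆ A ∩ (A ∪ Y).

Reverse inclusion. Let x ∈ A ∩ (A ∪ Y). Then either x ∈ A and x ∉ Y; or x ∈ Y ∩ A. In each case x ∈ (Y ∪ A) ∖ (Y ∖ A), so A ∩ (A ∪ Y) ⊆ (Y ∪ A) ∖ (Y ∖ A).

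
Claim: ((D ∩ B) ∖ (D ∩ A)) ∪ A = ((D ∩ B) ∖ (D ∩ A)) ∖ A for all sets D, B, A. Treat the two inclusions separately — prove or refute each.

(⊆) fails; (⊇) holds.

Forward inclusion. This inclusion fails. Take D = ∅, B = ∅, A = {1}; then 1 ∈ ((D ∩ B) ∖ (D ∩ A)) ∪ A but 1 ∉ ((D ∩ B) ∖ (D ∩ A)) ∖ A.

Reverse inclusion. Let x ∈ ((D ∩ B) ∖ (D ∩ A)) ∖ A. Then x ∈ D ∩ B and x ∉ A, from which x ∈ ((D ∩ B) ∖ (D ∩ A)) ∪ A.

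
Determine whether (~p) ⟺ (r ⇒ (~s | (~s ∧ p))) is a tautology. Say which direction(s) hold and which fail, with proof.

[⇒] This fails. Under p = F, s = T, r = T, the left side is true but the right side is false.

[⇐] This fails. Under p = T, s = F, r = F, the left side is false but the right side is true.

Both directions fail.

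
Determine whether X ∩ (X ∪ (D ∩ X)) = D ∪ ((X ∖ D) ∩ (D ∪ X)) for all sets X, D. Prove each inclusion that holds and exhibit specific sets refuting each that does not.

(⟹) Let x ∈ X ∩ (X ∪ (D ∩ X)). Then either x ∈ X and x ∉ D; or x ∈ X ∩ D. In each case x ∈ D ∪ ((X ∖ D) ∩ (D ∪ X)), so X ∩ (X ∪ (D ∩ X)) ⊆ D ∪ ((X ∖ D) ∩ (D ∪ X)).

(⟸) This inclusion fails. Take X = ∅, D = {1}; then 1 ∈ D ∪ ((X ∖ D) ∩ (D ∪ X)) but 1 ∉ X ∩ (X ∪ (D ∩ X)).

The sets are not equal: only the forward inclusion holds.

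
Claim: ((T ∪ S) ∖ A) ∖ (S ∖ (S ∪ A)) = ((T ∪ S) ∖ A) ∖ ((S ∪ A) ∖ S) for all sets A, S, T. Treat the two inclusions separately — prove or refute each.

The two sets are equal.

(⊆) Let x ∈ ((T ∪ S) ∖ A) ∖ (S ∖ (S ∪ A)). Then either x ∈ S and x ∉ A, T; or x ∈ T and x ∉ A, S; or x ∈ S ∩ T and x ∉ A. In each case x ∈ ((T ∪ S) ∖ A) ∖ ((S ∪ A) ∖ S), so ((T ∪ S) ∖ A) ∖ (S ∖ (S ∪ A)) ⊆ ((T ∪ S) ∖ A) ∖ ((S ∪ A) ∖ S).

(⊇) Let x ∈ ((T ∪ S) ∖ A) ∖ ((S ∪ A) ∖ S). Then either x ∈ S and x ∉ A, T; or x ∈ T and x ∉ A, S; or x ∈ S ∩ T and x ∉ A. In each case x ∈ ((T ∪ S) ∖ A) ∖ (S ∖ (S ∪ A)), so ((T ∪ S) ∖ A) ∖ ((S ∪ A) ∖ S) ⊆ ((T ∪ S) ∖ A) ∖ (S ∖ (S ∪ A)).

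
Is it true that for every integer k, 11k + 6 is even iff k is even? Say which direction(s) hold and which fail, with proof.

The biconditional holds.

(⟹) Suppose 11k + 6 is even. Since 11 is odd, 11k and k have the same parity, so 11k + 6 ≡ k + 6 (mod 2). As 6 is even, 11k + 6 is even exactly when k is even. Thus k is even.

(⟸) Conversely, suppose k is even; write k = 2j. Then 11k + 6 = 11·(2j) + 6 = 2·11j + 6, which is even.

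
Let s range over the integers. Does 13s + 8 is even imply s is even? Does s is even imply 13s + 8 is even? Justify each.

(→) Suppose 13s + 8 is even. Since 13 is odd, 13s and s have the same parity, so 13s + 8 ≡ s + 8 (mod 2). As 8 is even, 13s + 8 is even exactly when s is even. Thus s is even.

(←) Conversely, suppose s is even; write s = 2j. Then 13s + 8 = 13·(2j) + 8 = 2·13j + 8, which is even.

Equivalent; both directions hold.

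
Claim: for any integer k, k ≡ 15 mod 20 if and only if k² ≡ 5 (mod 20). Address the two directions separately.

Only the forward implication holds.

[⇒] Suppose k ≡ 15 mod 20. Write k = 20j + 15. Then (20j + 15)² = 400j² + 600j + 225 = 20(20j² + 30j + 11) + 5, so k² ≡ 5 (mod 20).

[⇐] This fails: take k = 5. Then 5² = 25 ≡ 5 (mod 20), yet 5 ≡ 5 (mod 20), not 15.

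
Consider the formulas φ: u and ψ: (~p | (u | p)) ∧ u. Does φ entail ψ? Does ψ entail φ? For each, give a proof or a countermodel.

Converse. Assume the antecedent. If p is true, the antecedent forces (p = T, u = T), and u holds there. If p is false, the antecedent forces (p = F, u = T), and u holds there. Either way u holds.

Forward direction. Assume the antecedent. If p is true, the antecedent forces (p = T, u = T), and (~p | (u | p)) ∧ u holds there. If p is false, the antecedent forces (p = F, u = T), and (~p | (u | p)) ∧ u holds there. Either way (~p | (u | p)) ∧ u holds.

Both directions hold; the statement is true.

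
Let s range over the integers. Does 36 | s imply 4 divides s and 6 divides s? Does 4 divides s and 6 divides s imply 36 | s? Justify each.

(⇐) This fails: take s = 12. Both 4 ∣ 12 and 6 ∣ 12, yet 12 is not a multiple of 36 (since 12 = 0·36 + 12), so 36 ∤ 12.

(⇒) If 36 ∣ s, write s = 36q. Since 36 = 9·4, s = 4·(9q), so 4 ∣ s; and since 36 = 6·6, s = 6·(6q), so 6 ∣ s.

(⇒) holds; (⇐) fails.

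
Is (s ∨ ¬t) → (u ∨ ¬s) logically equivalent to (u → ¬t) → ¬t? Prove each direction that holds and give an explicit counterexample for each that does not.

(→) This fails. Under u = F, s = F, t = T, the left side is true but the right side is false.

(←) This fails. Under u = F, s = T, t = F, the left side is false but the right side is true.

Neither implication holds.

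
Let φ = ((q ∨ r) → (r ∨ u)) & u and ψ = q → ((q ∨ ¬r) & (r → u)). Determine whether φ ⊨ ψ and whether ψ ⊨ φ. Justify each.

(→) Assume the antecedent. If r is true, the antecedent forces (r = T, q = F, u = T) or (r = T, q = T, u = T), and q → ((q ∨ ¬r) & (r → u)) holds there. If r is false, q → ((q ∨ ¬r) & (r → u)) reduces to true regardless of the other variables. Either way q → ((q ∨ ¬r) & (r → u)) holds.

(←) This fails. Under r = F, q = F, u = F, the left side is false but the right side is true.

Only the forward direction holds.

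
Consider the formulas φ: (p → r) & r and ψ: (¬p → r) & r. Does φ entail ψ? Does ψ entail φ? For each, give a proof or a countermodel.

Converse. Assume the antecedent. If p is true, the antecedent forces (p = T, r = T), and (p → r) & r holds there. If p is false, the antecedent forces (p = F, r = T), and (p → r) & r holds there. Either way (p → r) & r holds.

Forward direction. Assume the antecedent. If p is true, the antecedent forces (p = T, r = T), and (¬p → r) & r holds there. If p is false, the antecedent forces (p = F, r = T), and (¬p → r) & r holds there. Either way (¬p → r) & r holds.

Both directions hold.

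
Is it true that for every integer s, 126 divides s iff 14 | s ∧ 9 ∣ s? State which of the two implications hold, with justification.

Forward direction. If 126 ∣ s, write s = 126q. Since 126 = 9·14, s = 14·(9q), so 14 ∣ s; and since 126 = 14·9, s = 9·(14q), so 9 ∣ s.

Converse. Suppose 14 ∣ s and 9 ∣ s. Any common multiple of 14 and 9 is a multiple of their lcm; here gcd(14, 9) = 1, so lcm(14, 9) = 14·9 = 126, so 126 ∣ s.

Both directions hold.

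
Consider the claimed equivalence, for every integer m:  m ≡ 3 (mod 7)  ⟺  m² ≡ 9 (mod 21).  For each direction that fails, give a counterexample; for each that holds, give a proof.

Neither direction holds.

Forward direction. This fails: take m = 10. Then 10 ≡ 3 (mod 7), but 10² = 100 ≡ 16 (mod 21), not 9.

Converse. This fails: take m = 18. Then 18² = 324 ≡ 9 (mod 21), yet 18 ≡ 4 (mod 7), not 3.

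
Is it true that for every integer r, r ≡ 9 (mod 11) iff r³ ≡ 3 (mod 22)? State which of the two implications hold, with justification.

(⇒) This fails: take r = 20. Then 20 ≡ 9 (mod 11), but 20³ = 8000 ≡ 14 (mod 22), not 3.

(⇐) Conversely, the residues r modulo 22 with r³ ≡ 3 (mod 22) are exactly {9}, and each is ≡ 9 (mod 11).

The forward direction fails; the converse holds.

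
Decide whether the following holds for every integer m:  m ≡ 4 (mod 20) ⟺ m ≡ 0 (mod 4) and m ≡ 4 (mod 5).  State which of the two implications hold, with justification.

[⇒] Suppose m ≡ 4 (mod 20); write m = 20j + 4. Since 4 ∣ 20, reducing mod 4 gives m ≡ 4 ≡ 0 (mod 4); since 5 ∣ 20, reducing mod 5 gives m ≡ 4 (mod 5).

[⇐] Conversely, if m ≡ 0 (mod 4) and m ≡ 4 (mod 5), then by the Chinese remainder theorem m ≡ 4 (mod 20). This is exactly m ≡ 4 (mod 20).

Both directions hold.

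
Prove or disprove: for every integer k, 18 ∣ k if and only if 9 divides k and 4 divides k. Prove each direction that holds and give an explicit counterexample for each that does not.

[⇒] This fails: take k = 18. Certainly 18 ∣ 18, but 4 ∤ 18.

[⇐] Suppose 9 ∣ k and 4 ∣ k. Any common multiple of 9 and 4 is a multiple of their lcm; here gcd(9, 4) = 1, so lcm(9, 4) = 9·4 = 36, so 36 ∣ k. Since 18 ∣ 36, it follows that 18 ∣ k.

Only the converse holds.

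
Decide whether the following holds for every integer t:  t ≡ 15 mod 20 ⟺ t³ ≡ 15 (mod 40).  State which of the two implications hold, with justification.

Not equivalent: only (⇐) holds.

Forward direction. This fails: take t = 35. Then 35 ≡ 15 (mod 20), but 35³ = 42875 ≡ 35 (mod 40), not 15.

Converse. The residues r modulo 40 with r³ ≡ 15 (mod 40) are exactly {15}, and each is ≡ 15 (mod 20).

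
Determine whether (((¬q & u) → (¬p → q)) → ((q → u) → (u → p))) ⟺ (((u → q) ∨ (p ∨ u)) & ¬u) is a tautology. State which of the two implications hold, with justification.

The forward direction fails; the converse holds.

Forward direction. This fails. Under p = F, q = F, u = T, the left side is true but the right side is false.

Converse. Assume the antecedent. If p is true, the consequent reduces to true regardless of the other variables. If p is false, the antecedent forces (p = F, q = F, u = F) or (p = F, q = T, u = F), and the consequent holds there. Either way the consequent holds.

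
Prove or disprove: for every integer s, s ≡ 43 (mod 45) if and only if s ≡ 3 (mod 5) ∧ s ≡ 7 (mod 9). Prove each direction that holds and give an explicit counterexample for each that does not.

[⇐] If s ≡ 3 (mod 5) and s ≡ 7 (mod 9), then by the Chinese remainder theorem s ≡ 43 (mod 45). This is exactly s ≡ 43 (mod 45).

[⇒] Suppose s ≡ 43 (mod 45); write s = 45j + 43. Since 5 ∣ 45, reducing mod 5 gives s ≡ 43 ≡ 3 (mod 5); since 9 ∣ 45, reducing mod 9 gives s ≡ 43 ≡ 7 (mod 9).

Equivalent; both directions hold.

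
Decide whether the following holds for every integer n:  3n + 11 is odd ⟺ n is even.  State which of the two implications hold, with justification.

Both directions hold.

(→) Suppose 3n + 11 is odd. Since 3 is odd, 3n and n have the same parity, so 3n + 11 ≡ n + 11 (mod 2). As 11 is odd, 3n + 11 is odd exactly when n is even. Thus n is even.

(←) Conversely, suppose n is even; write n = 2j. Then 3n + 11 = 3·(2j) + 11 = 2·3j + 11, which is odd.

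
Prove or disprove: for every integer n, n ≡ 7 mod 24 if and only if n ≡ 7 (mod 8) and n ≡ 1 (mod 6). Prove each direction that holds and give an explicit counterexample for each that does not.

The biconditional holds.

(→) Suppose n ≡ 7 (mod 24); write n = 24j + 7. Since 8 ∣ 24, reducing mod 8 gives n ≡ 7 (mod 8); since 6 ∣ 24, reducing mod 6 gives n ≡ 7 ≡ 1 (mod 6).

(←) Conversely, if n ≡ 7 (mod 8) and n ≡ 1 (mod 6), then by the Chinese remainder theorem n ≡ 7 (mod 24). This is exactly n ≡ 7 (mod 24).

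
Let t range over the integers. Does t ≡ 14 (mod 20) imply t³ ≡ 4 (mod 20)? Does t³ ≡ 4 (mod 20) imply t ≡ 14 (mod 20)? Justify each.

Not equivalent: only (⇒) holds.

Converse. This fails: take t = 4. Then 4³ = 64 ≡ 4 (mod 20), yet 4 ≡ 4 (mod 20), not 14.

Forward direction. Suppose t ≡ 14 (mod 20). Write t = 20j + 14. Then (20j + 14)³ = 8000j³ + 16800j² + 11760j + 2744 = 20(400j³ + 840j² + 588j + 137) + 4, so t³ ≡ 4 (mod 20).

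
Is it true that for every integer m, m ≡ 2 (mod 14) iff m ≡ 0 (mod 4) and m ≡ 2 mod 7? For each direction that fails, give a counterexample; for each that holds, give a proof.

Forward direction. This fails: m = 2 gives 2 ≡ 2 (mod 14) but 2 ≡ 2 (mod 4), so the conjunction on the right does not hold.

Converse. If m ≡ 0 (mod 4) and m ≡ 2 (mod 7), then by the Chinese remainder theorem m ≡ 16 (mod 28). Since 16 ≡ 2 (mod 14) and 14 ∣ 28, we get m ≡ 2 (mod 14).

(⇒) fails; (⇐) holds.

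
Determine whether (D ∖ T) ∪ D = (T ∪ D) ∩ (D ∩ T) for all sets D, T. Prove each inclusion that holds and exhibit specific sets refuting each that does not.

(⟹) This inclusion fails. Take D = {1}, T = ∅; then 1 ∈ (D ∖ T) ∪ D but 1 ∉ (T ∪ D) ∩ (D ∩ T).

(⟸) Let x ∈ (T ∪ D) ∩ (D ∩ T). Then x ∈ D ∩ T, from which x ∈ (D ∖ T) ∪ D.

The sets are not equal: only the reverse inclusion holds.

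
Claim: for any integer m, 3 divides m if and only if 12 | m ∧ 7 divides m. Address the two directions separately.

(⇒) This fails: take m = 3. Certainly 3 ∣ 3, but 12 ∤ 3.

(⇐) Suppose 12 ∣ m and 7 ∣ m. Any common multiple of 12 and 7 is a multiple of their lcm; here gcd(12, 7) = 1, so lcm(12, 7) = 12·7 = 84, so 84 ∣ m. Since 3 ∣ 84, it follows that 3 ∣ m.

The forward direction fails; the converse holds.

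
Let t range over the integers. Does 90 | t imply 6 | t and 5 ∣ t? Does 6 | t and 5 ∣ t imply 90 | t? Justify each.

[⇒] If 90 ∣ t, write t = 90q. Since 90 = 15·6, t = 6·(15q), so 6 ∣ t; and since 90 = 18·5, t = 5·(18q), so 5 ∣ t.

[⇐] This fails: take t = 30. Both 6 ∣ 30 and 5 ∣ 30, yet 30 is not a multiple of 90 (since 30 = 0·90 + 30), so 90 ∤ 30.

Only the forward direction holds.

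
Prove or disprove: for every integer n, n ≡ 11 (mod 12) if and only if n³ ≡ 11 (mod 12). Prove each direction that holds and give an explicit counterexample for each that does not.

Both directions hold; the statement is true.

[⇒] Suppose n ≡ 11 (mod 12). Write n = 12j + 11. Then (12j + 11)³ = 1728j³ + 4752j² + 4356j + 1331 = 12(144j³ + 396j² + 363j + 110) + 11, so n³ ≡ 11 (mod 12).

[⇐] For the converse, argue contrapositively. If n ≢ 11 (mod 12), then n is congruent to one of 0, 1, 2, 3, 4, 5, 6, 7, 8, 9, 10 modulo 12, and these give n³ ≡ 0, 1, 8, 3, 4, 5, 0, 7, 8, 9, 4 respectively — never 11.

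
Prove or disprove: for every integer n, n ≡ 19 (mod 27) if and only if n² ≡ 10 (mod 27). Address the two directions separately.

Forward direction. Suppose n ≡ 19 (mod 27). Write n = 27j + 19. Then (27j + 19)² = 729j² + 1026j + 361 = 27(27j² + 38j + 13) + 10, so n² ≡ 10 (mod 27).

Converse. This fails: take n = 8. Then 8² = 64 ≡ 10 (mod 27), yet 8 ≡ 8 (mod 27), not 19.

(⇒) holds; (⇐) fails.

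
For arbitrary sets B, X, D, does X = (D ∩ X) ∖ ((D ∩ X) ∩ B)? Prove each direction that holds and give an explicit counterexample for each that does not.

Only the reverse inclusion holds.

Forward inclusion. This inclusion fails. Take B = ∅, X = {1}, D = ∅; then 1 ∈ X but 1 ∉ (D ∩ X) ∖ ((D ∩ X) ∩ B).

Reverse inclusion. Let x ∈ (D ∩ X) ∖ ((D ∩ X) ∩ B). Then x ∈ X ∩ D and x ∉ B, from which x ∈ X.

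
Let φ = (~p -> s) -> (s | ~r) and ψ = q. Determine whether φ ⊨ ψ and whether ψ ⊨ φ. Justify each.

[⇒] This fails. Under q = F, p = F, r = F, s = F, the left side is true but the right side is false.

[⇐] This fails. Under q = T, p = T, r = T, s = F, the left side is false but the right side is true.

(⇒) fails and (⇐) fails.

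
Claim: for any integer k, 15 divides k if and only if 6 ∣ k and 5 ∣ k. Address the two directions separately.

Only the converse holds.

[⇒] This fails: take k = 15. Certainly 15 ∣ 15, but 6 ∤ 15.

[⇐] Suppose 6 ∣ k and 5 ∣ k. Any common multiple of 6 and 5 is a multiple of their lcm; here gcd(6, 5) = 1, so lcm(6, 5) = 6·5 = 30, so 30 ∣ k. Since 15 ∣ 30, it follows that 15 ∣ k.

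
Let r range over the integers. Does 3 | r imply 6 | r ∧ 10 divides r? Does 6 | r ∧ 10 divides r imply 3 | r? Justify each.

The forward direction fails; the converse holds.

(⟹) This fails: take r = 3. Certainly 3 ∣ 3, but 6 ∤ 3.

(⟸) Suppose 6 ∣ r and 10 ∣ r. Any common multiple of 6 and 10 is a multiple of their lcm; here lcm(6, 10) = 6·10/gcd(6, 10) = 60/2 = 30, so 30 ∣ r. Since 3 ∣ 30, it follows that 3 ∣ r.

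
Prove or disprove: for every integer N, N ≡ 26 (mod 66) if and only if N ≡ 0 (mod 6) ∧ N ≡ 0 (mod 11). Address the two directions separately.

(⇒) This fails: N = 26 gives 26 ≡ 26 (mod 66) but 26 ≡ 2 (mod 6), so the conjunction on the right does not hold.

(⇐) This fails: N = 0 satisfies both congruences on the right (0 ≡ 0 mod 6 and 0 ≡ 0 mod 11) yet 0 ≡ 0 (mod 66), not 26.

Neither direction holds.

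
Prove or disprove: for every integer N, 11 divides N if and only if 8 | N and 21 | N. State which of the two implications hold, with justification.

Neither implication holds.

(→) This fails: take N = 11. Certainly 11 ∣ 11, but 8 ∤ 11.

(←) This fails: take N = 168. Both 8 ∣ 168 and 21 ∣ 168, yet 168 is not a multiple of 11 (since 168 = 15·11 + 3), so 11 ∤ 168.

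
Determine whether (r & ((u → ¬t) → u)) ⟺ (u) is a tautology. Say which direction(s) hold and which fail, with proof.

Only the forward implication holds.

(←) This fails. Under t = F, r = F, u = T, the left side is false but the right side is true.

(→) Assume the antecedent. If t is true, the antecedent forces (t = T, r = T, u = T), and u holds there. If t is false, the antecedent forces (t = F, r = T, u = T), and u holds there. Either way u holds.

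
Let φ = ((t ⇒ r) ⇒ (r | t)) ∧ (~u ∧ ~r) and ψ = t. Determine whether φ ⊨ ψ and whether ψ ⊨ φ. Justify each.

(→) Assume the antecedent. If r is true, the antecedent cannot hold. If r is false, the antecedent forces (r = F, u = F, t = T), and t holds there. Either way t holds.

(←) This fails. Under r = T, u = F, t = T, the left side is false but the right side is true.

(⇒) holds; (⇐) fails.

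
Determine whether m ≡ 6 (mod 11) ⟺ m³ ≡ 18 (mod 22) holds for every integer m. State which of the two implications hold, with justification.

(⇒) This fails: take m = 17. Then 17 ≡ 6 (mod 11), but 17³ = 4913 ≡ 7 (mod 22), not 18.

(⇐) Conversely, the residues r modulo 22 with r³ ≡ 18 (mod 22) are exactly {6}, and each is ≡ 6 (mod 11).

Only the converse holds.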